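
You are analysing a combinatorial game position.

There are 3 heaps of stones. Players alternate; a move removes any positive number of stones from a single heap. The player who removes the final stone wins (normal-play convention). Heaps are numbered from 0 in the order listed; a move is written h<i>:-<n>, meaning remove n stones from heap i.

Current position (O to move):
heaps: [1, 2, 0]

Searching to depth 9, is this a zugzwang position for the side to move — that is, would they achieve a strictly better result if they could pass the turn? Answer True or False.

zugzwang((1,2,0), O) = False

ply 1, O at (1,2,0) | h0:-1=-1→(0,2,0); h1:-1=+1→(1,1,0)*; h1:-2=-1→(1,0,0)
ply 2, X at (1,1,0) | h0:-1=-1→(0,1,0)*; h1:-1=-1→(1,0,0)
ply 3, O at (0,1,0) | h1:-1=+1→(0,0,0)*
ply 4: (0,0,0) is terminal -1 (X); from (1,2,0) depth 9
pass branch (X moves first from the same position):
  | ply 1, X at (1,2,0) | h0:-1=-1→(0,2,0); h1:-1=+1→(1,1,0)*; h1:-2=-1→(1,0,0)
  | ply 2, O at (1,1,0) | h0:-1=-1→(0,1,0)*; h1:-1=-1→(1,0,0)
  | ply 3, X at (0,1,0) | h1:-1=+1→(0,0,0)*
  | ply 4: (0,0,0) is terminal -1 (O); from (1,2,0) depth 9
O moving scores +1; O passing scores -1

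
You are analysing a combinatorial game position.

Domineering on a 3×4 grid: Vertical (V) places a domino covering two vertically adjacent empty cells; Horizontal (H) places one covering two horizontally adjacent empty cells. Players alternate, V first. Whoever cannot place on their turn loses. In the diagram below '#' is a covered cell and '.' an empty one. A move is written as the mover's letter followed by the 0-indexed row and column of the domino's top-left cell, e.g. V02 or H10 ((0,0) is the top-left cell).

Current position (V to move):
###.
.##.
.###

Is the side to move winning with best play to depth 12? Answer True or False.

V winning at [###./.##./.###]: True

ply 1, V at ###./.##./.### | V03=+1→####/.###/.###*; V10=+1→###./###./####
ply 2: ####/.###/.### is terminal -1 (H); from ###./.##./.### depth 12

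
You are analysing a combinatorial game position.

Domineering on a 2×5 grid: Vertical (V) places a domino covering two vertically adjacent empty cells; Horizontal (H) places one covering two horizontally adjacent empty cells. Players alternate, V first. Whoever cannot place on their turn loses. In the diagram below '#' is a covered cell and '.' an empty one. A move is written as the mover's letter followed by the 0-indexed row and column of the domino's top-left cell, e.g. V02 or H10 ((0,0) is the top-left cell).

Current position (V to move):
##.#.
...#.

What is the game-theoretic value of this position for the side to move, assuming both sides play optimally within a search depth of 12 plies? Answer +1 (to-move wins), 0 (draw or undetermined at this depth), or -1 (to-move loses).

value(##.#./...#., V) = +1

[##.#./...#.] V move#1: V02:+1/####./..##.*, V04:-1/##.##/...##
[####./..##.] H move#2: H10:-1/####./####.*
[####./####.] V move#3: V04:+1/#####/#####*
[#####/#####] end (terminal -1, H#4); searched ##.#./...#. to 12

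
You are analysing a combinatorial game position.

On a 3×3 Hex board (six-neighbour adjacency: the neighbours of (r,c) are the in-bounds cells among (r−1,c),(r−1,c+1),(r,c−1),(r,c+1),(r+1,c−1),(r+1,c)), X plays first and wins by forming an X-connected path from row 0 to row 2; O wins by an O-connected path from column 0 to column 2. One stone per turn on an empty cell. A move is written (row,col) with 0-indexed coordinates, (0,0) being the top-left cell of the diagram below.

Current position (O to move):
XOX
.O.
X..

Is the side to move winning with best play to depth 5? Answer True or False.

p1 O@[XOX/.O./X..]: (1,0)[XOX/OO./X..]-1* (1,2)[XOX/.OO/X..]-1 (2,1)[XOX/.O./XO.]-1 (2,2)[XOX/.O./X.O]-1
p2 X@[XOX/OO./X..]: (1,2)[XOX/OOX/X..]+1* (2,1)[XOX/OO./XX.]-1 (2,2)[XOX/OO./X.X]-1
p3 O@[XOX/OOX/X..]: (2,1)[XOX/OOX/XO.]-1* (2,2)[XOX/OOX/X.O]-1
p4 X@[XOX/OOX/XO.]: (2,2)[XOX/OOX/XOX]+1*
p5 O@[XOX/OOX/XOX] terminal -1; root [XOX/.O./X..] d5

O winning at [XOX/.O./X..]: False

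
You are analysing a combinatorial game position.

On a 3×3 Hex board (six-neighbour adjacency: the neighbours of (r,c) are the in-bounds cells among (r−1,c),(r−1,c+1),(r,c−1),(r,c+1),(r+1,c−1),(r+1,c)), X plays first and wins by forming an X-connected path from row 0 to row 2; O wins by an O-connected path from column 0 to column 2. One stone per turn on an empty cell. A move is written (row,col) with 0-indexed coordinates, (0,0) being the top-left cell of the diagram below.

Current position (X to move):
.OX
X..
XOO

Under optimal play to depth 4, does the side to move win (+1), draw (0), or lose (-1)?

p1 X@[.OX/X../XOO]: (0,0)[XOX/X../XOO]+1* (1,1)[.OX/XX./XOO]+1 (1,2)[.OX/X.X/XOO]+1
p2 O@[XOX/X../XOO] terminal -1; root [.OX/X../XOO] d4

value(.OX/X../XOO, X) = +1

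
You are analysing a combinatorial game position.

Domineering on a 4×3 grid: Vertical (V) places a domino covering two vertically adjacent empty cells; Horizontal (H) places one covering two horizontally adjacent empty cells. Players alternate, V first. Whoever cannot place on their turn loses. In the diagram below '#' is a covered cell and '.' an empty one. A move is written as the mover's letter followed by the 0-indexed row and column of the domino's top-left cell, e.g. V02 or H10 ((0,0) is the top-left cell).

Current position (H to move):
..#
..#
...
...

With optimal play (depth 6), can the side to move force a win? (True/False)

H winning at [..#/..#/.../...]: False

ply 1, H at ..#/..#/.../... | H00=-1→###/..#/.../...*; H10=-1→..#/###/.../...; H20=-1→..#/..#/##./...; H21=-1→..#/..#/.##/...; H30=-1→..#/..#/.../##.; H31=-1→..#/..#/.../.##
ply 2, V at ###/..#/.../... | V10=-1→###/#.#/#../...; V11=+1→###/.##/.#./...*; V20=-1→###/..#/#../#..; V21=+1→###/..#/.#./.#.; V22=-1→###/..#/..#/..#
ply 3, H at ###/.##/.#./... | H30=-1→###/.##/.#./##.*; H31=-1→###/.##/.#./.##
ply 4, V at ###/.##/.#./##. | V10=+1→###/###/##./##.*; V22=+1→###/.##/.##/###
ply 5: ###/###/##./##. is terminal -1 (H); from ..#/..#/.../... depth 6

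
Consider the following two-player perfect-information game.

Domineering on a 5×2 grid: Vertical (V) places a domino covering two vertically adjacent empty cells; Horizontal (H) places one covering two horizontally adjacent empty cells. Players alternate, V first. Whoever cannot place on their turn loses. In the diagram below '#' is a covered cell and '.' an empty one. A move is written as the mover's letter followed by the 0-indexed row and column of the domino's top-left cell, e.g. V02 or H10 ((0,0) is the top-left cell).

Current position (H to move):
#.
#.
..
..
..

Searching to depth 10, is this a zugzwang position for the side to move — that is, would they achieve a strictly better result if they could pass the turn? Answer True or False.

zugzwang(#./#./../../.., H) = False

ply 1, H at #./#./../../.. | H20=-1→#./#./##/../..; H30=+1→#./#./../##/..*; H40=-1→#./#./../../##
ply 2, V at #./#./../##/.. | V01=-1→##/##/../##/..*; V11=-1→#./##/.#/##/..
ply 3, H at ##/##/../##/.. | H20=+1→##/##/##/##/..*; H40=+1→##/##/../##/##
ply 4: ##/##/##/##/.. is terminal -1 (V); from #./#./../../.. depth 10
suppose H passes — search the same position with V to move:
pass> ply 1, V at #./#./../../.. | V01=-1→##/##/../../..; V11=-1→#./##/.#/../..; V20=+1→#./#./#./#./..*; V21=+1→#./#./.#/.#/..; V30=+1→#./#./../#./#.; V31=+1→#./#./../.#/.#
pass> ply 2, H at #./#./#./#./.. | H40=-1→#./#./#./#./##*
pass> ply 3, V at #./#./#./#./## | V01=+1→##/##/#./#./##*; V11=+1→#./##/##/#./##; V21=+1→#./#./##/##/##
pass> ply 4: ##/##/#./#./## is terminal -1 (H); from #./#./../../.. depth 10
for H: play +1, pass -1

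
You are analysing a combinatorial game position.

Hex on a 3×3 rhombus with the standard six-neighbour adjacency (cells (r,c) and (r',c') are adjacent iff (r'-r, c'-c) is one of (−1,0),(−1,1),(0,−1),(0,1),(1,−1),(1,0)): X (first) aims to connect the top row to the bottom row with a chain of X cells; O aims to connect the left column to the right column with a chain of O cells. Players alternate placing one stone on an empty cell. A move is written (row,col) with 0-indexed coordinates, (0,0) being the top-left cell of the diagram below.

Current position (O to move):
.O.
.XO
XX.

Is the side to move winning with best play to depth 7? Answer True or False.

O winning at [.O./.XO/XX.]: True

[.O./.XO/XX.] O move#1: (0,0):-1/OO./.XO/XX., (0,2):+1/.OO/.XO/XX.*, (1,0):-1/.O./OXO/XX., (2,2):-1/.O./.XO/XXO
[.OO/.XO/XX.] X move#2: (0,0):-1/XOO/.XO/XX.*, (1,0):-1/.OO/XXO/XX., (2,2):-1/.OO/.XO/XXX
[XOO/.XO/XX.] O move#3: (1,0):+1/XOO/OXO/XX.*, (2,2):-1/XOO/.XO/XXO
[XOO/OXO/XX.] end (terminal -1, X#4); searched .O./.XO/XX. to 7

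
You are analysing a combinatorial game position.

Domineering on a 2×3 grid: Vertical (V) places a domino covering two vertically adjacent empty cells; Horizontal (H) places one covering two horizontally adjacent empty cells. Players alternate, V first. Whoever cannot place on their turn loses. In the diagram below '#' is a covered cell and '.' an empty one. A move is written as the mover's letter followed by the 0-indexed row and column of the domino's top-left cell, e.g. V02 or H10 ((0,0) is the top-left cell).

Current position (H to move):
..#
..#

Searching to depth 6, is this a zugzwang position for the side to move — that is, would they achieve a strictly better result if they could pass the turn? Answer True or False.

p1 H@[..#/..#]: H00[###/..#]+1* H10[..#/###]+1
p2 V@[###/..#] terminal -1; root [..#/..#] d6
suppose H passes — search the same position with V to move:
pass> p1 V@[..#/..#]: V00[#.#/#.#]+1* V01[.##/.##]+1
pass> p2 H@[#.#/#.#] terminal -1; root [..#/..#] d6
for H: play +1, pass -1

zugzwang(..#/..#, H) = False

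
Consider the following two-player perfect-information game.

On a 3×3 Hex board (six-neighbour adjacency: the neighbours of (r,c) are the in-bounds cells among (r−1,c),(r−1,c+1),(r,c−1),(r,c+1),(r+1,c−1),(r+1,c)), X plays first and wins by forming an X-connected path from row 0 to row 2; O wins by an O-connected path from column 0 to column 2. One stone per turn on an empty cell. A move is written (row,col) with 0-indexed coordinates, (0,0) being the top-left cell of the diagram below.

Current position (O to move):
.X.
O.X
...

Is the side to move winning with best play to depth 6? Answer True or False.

O winning at [.X./O.X/...]: False

ply 1, O at .X./O.X/... | (0,0)=-1→OX./O.X/...*; (0,2)=-1→.XO/O.X/...; (1,1)=-1→.X./OOX/...; (2,0)=-1→.X./O.X/O..; (2,1)=-1→.X./O.X/.O.; (2,2)=-1→.X./O.X/..O
ply 2, X at OX./O.X/... | (0,2)=+1→OXX/O.X/...*; (1,1)=+1→OX./OXX/...; (2,0)=+1→OX./O.X/X..; (2,1)=+1→OX./O.X/.X.; (2,2)=+1→OX./O.X/..X
ply 3, O at OXX/O.X/... | (1,1)=-1→OXX/OOX/...*; (2,0)=-1→OXX/O.X/O..; (2,1)=-1→OXX/O.X/.O.; (2,2)=-1→OXX/O.X/..O
ply 4, X at OXX/OOX/... | (2,0)=+1→OXX/OOX/X..*; (2,1)=+1→OXX/OOX/.X.; (2,2)=+1→OXX/OOX/..X
ply 5, O at OXX/OOX/X.. | (2,1)=-1→OXX/OOX/XO.*; (2,2)=-1→OXX/OOX/X.O
ply 6, X at OXX/OOX/XO. | (2,2)=+1→OXX/OOX/XOX*
ply 7: OXX/OOX/XOX is terminal -1 (O); from .X./O.X/... depth 6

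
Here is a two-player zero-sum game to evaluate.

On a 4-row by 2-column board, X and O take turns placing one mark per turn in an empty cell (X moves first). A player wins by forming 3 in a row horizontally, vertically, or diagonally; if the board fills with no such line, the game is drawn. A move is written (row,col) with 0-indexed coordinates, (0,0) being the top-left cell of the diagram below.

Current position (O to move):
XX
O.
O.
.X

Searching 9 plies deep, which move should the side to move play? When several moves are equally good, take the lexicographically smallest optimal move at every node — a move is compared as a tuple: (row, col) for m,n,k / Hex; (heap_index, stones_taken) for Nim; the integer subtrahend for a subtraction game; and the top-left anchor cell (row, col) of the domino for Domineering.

[XX/O./O./.X] O move#1: (1,1):+0/XX/OO/O./.X, (2,1):+0/XX/O./OO/.X, (3,0):+1/XX/O./O./OX*
[XX/O./O./OX] end (terminal -1, X#2); searched XX/O./O./.X to 9

O's best at [XX/O./O./.X]: (3,0)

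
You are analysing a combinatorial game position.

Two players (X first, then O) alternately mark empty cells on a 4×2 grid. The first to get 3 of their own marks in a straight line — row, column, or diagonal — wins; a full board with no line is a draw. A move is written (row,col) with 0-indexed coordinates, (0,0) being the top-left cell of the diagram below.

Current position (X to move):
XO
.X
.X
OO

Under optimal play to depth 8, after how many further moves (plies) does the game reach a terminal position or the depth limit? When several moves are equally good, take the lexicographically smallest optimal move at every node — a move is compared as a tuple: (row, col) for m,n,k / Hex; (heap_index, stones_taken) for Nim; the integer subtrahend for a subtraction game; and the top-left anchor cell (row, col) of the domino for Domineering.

PV length from [XO/.X/.X/OO]: 2 plies

[XO/.X/.X/OO] X move#1: (1,0):+0/XO/XX/.X/OO*, (2,0):+0/XO/.X/XX/OO
[XO/XX/.X/OO] O move#2: (2,0):+0/XO/XX/OX/OO*
[XO/XX/OX/OO] end (terminal +0, X#3); searched XO/.X/.X/OO to 8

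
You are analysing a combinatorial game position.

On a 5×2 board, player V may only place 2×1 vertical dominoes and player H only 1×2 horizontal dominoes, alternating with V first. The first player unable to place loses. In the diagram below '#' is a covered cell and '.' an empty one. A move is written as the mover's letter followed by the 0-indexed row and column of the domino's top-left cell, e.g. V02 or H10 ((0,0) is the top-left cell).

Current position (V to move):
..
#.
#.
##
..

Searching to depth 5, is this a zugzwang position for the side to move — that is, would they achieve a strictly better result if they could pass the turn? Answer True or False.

ply 1, V at ../#./#./##/.. | V01=-1→.#/##/#./##/..*; V11=-1→../##/##/##/..
ply 2, H at .#/##/#./##/.. | H40=+1→.#/##/#./##/##*
ply 3: .#/##/#./##/## is terminal -1 (V); from ../#./#./##/.. depth 5
if V skipped the turn, H would face:
~ ply 1, H at ../#./#./##/.. | H00=+1→##/#./#./##/..*; H40=-1→../#./#./##/##
~ ply 2, V at ##/#./#./##/.. | V11=-1→##/##/##/##/..*
~ ply 3, H at ##/##/##/##/.. | H40=+1→##/##/##/##/##*
~ ply 4: ##/##/##/##/## is terminal -1 (V); from ../#./#./##/.. depth 5
compare (V): move=-1 vs pass=-1

zugzwang(../#./#./##/.., V) = False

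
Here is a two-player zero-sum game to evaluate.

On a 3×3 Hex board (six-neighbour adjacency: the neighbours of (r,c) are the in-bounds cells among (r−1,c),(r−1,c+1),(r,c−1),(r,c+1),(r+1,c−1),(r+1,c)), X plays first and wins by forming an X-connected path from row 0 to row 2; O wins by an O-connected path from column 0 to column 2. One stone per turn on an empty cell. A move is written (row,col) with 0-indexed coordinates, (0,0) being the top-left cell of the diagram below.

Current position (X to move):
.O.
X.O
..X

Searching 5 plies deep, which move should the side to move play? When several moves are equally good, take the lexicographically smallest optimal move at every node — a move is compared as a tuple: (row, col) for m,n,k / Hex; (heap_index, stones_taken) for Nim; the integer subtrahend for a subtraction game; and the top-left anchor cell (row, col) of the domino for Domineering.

ply 1, X at .O./X.O/..X | (0,0)=-1→XO./X.O/..X; (0,2)=-1→.OX/X.O/..X; (1,1)=+1→.O./XXO/..X*; (2,0)=-1→.O./X.O/X.X; (2,1)=-1→.O./X.O/.XX
ply 2, O at .O./XXO/..X | (0,0)=-1→OO./XXO/..X*; (0,2)=-1→.OO/XXO/..X; (2,0)=-1→.O./XXO/O.X; (2,1)=-1→.O./XXO/.OX
ply 3, X at OO./XXO/..X | (0,2)=+1→OOX/XXO/..X*; (2,0)=-1→OO./XXO/X.X; (2,1)=-1→OO./XXO/.XX
ply 4, O at OOX/XXO/..X | (2,0)=-1→OOX/XXO/O.X*; (2,1)=-1→OOX/XXO/.OX
ply 5, X at OOX/XXO/O.X | (2,1)=+1→OOX/XXO/OXX*
ply 6: OOX/XXO/OXX is terminal -1 (O); from .O./X.O/..X depth 5

X's best at [.O./X.O/..X]: (1,1)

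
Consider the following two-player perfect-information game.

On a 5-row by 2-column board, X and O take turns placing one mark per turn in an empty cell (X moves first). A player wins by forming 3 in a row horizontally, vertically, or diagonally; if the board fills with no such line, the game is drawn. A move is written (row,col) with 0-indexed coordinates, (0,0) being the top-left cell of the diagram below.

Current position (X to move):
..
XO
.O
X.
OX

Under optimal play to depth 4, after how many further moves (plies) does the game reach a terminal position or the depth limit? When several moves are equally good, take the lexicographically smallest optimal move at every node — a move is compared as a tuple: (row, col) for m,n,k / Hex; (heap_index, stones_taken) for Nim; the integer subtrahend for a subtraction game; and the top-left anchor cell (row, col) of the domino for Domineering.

ply 1, X at ../XO/.O/X./OX | (0,0)=-1→X./XO/.O/X./OX; (0,1)=-1→.X/XO/.O/X./OX; (2,0)=+1→../XO/XO/X./OX*; (3,1)=-1→../XO/.O/XX/OX
ply 2: ../XO/XO/X./OX is terminal -1 (O); from ../XO/.O/X./OX depth 4

PV length from [../XO/.O/X./OX]: 1 ply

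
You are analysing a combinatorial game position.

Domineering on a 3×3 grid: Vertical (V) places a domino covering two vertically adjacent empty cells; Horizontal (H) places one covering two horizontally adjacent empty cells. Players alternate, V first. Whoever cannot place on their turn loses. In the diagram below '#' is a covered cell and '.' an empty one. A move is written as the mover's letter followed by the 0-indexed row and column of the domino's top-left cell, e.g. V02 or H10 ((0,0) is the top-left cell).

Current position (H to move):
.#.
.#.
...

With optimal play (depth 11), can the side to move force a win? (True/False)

H winning at [.#./.#./...]: False

[.#./.#./...] H move#1: H20:-1/.#./.#./##.*, H21:-1/.#./.#./.##
[.#./.#./##.] V move#2: V00:+1/##./##./##.*, V02:+1/.##/.##/##., V12:+1/.#./.##/###
[##./##./##.] end (terminal -1, H#3); searched .#./.#./... to 11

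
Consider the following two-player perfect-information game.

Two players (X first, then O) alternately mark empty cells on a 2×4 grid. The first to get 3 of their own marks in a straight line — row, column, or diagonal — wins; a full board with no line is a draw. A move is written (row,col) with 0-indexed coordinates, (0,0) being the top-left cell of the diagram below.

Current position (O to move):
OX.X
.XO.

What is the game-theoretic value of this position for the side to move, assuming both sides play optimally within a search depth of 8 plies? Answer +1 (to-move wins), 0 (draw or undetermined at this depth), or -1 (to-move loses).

p1 O@[OX.X/.XO.]: (0,2)[OXOX/.XO.]+0* (1,0)[OX.X/OXO.]-1 (1,3)[OX.X/.XOO]-1
p2 X@[OXOX/.XO.]: (1,0)[OXOX/XXO.]+0* (1,3)[OXOX/.XOX]+0
p3 O@[OXOX/XXO.]: (1,3)[OXOX/XXOO]+0*
p4 X@[OXOX/XXOO] terminal +0; root [OX.X/.XO.] d8

value(OX.X/.XO., O) = 0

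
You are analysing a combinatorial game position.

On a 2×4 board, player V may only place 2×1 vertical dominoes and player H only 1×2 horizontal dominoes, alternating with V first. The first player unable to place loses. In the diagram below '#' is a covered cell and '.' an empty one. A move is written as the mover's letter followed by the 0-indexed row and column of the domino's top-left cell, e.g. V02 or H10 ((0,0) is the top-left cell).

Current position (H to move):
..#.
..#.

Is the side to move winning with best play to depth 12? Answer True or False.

p1 H@[..#./..#.]: H00[###./..#.]+1* H10[..#./###.]+1
p2 V@[###./..#.]: V03[####/..##]-1*
p3 H@[####/..##]: H10[####/####]+1*
p4 V@[####/####] terminal -1; root [..#./..#.] d12

H winning at [..#./..#.]: True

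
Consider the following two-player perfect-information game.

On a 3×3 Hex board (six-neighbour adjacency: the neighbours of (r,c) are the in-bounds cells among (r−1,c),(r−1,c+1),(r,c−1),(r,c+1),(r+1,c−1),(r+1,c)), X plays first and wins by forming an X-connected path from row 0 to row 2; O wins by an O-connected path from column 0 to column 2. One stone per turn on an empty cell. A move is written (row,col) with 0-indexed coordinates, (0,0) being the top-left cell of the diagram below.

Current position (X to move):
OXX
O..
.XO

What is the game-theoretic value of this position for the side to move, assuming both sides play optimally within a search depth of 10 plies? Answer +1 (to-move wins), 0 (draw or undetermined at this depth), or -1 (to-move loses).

ply 1, X at OXX/O../.XO | (1,1)=+1→OXX/OX./.XO*; (1,2)=+1→OXX/O.X/.XO; (2,0)=+1→OXX/O../XXO
ply 2: OXX/OX./.XO is terminal -1 (O); from OXX/O../.XO depth 10

value(OXX/O../.XO, X) = +1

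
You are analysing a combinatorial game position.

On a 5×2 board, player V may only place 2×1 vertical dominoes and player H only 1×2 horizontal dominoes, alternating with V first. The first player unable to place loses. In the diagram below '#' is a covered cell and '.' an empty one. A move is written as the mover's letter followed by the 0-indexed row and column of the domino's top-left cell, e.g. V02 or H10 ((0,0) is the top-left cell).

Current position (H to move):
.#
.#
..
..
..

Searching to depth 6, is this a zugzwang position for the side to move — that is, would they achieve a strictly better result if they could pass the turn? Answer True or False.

zugzwang(.#/.#/../../.., H) = False

[.#/.#/../../..] H move#1: H20:-1/.#/.#/##/../.., H30:+1/.#/.#/../##/..*, H40:-1/.#/.#/../../##
[.#/.#/../##/..] V move#2: V00:-1/##/##/../##/..*, V10:-1/.#/##/#./##/..
[##/##/../##/..] H move#3: H20:+1/##/##/##/##/..*, H40:+1/##/##/../##/##
[##/##/##/##/..] end (terminal -1, V#4); searched .#/.#/../../.. to 6
pass branch (V moves first from the same position):
  | [.#/.#/../../..] V move#1: V00:-1/##/##/../../.., V10:-1/.#/##/#./../.., V20:+1/.#/.#/#./#./..*, V21:+1/.#/.#/.#/.#/.., V30:+1/.#/.#/../#./#., V31:+1/.#/.#/../.#/.#
  | [.#/.#/#./#./..] H move#2: H40:-1/.#/.#/#./#./##*
  | [.#/.#/#./#./##] V move#3: V00:+1/##/##/#./#./##*, V21:+1/.#/.#/##/##/##
  | [##/##/#./#./##] end (terminal -1, H#4); searched .#/.#/../../.. to 6
H moving scores +1; H passing scores -1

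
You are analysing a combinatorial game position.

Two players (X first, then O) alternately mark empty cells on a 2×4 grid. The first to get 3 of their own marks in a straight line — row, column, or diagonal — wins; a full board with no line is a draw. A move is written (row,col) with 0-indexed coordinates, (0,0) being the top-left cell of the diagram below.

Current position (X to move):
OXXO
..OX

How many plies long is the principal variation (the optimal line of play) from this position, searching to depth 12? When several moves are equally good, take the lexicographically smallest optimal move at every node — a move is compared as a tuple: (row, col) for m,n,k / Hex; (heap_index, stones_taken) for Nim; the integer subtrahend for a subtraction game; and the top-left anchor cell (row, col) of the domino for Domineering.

PV length from [OXXO/..OX]: 2 plies

[OXXO/..OX] X move#1: (1,0):+0/OXXO/X.OX*, (1,1):+0/OXXO/.XOX
[OXXO/X.OX] O move#2: (1,1):+0/OXXO/XOOX*
[OXXO/XOOX] end (terminal +0, X#3); searched OXXO/..OX to 12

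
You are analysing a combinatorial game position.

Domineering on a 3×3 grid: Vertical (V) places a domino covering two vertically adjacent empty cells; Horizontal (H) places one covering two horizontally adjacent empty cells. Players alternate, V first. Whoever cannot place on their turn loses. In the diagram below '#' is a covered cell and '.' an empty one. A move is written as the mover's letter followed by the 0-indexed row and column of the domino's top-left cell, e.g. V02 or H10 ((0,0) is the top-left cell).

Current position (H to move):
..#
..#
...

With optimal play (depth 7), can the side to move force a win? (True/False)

[..#/..#/...] H move#1: H00:-1/###/..#/..., H10:+1/..#/###/...*, H20:-1/..#/..#/##., H21:-1/..#/..#/.##
[..#/###/...] end (terminal -1, V#2); searched ..#/..#/... to 7

H winning at [..#/..#/...]: True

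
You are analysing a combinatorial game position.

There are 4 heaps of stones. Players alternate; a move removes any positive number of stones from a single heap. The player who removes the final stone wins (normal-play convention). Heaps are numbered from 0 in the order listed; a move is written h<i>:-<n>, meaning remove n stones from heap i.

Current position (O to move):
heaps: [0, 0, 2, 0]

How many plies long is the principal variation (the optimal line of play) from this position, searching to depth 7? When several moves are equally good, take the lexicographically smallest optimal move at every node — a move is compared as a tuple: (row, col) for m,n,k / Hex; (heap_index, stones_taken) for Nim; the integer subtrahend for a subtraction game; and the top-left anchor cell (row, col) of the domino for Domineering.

[(0,0,2,0)] O move#1: h2:-1:-1/(0,0,1,0), h2:-2:+1/(0,0,0,0)*
[(0,0,0,0)] end (terminal -1, X#2); searched (0,0,2,0) to 7

PV length from [(0,0,2,0)]: 1 ply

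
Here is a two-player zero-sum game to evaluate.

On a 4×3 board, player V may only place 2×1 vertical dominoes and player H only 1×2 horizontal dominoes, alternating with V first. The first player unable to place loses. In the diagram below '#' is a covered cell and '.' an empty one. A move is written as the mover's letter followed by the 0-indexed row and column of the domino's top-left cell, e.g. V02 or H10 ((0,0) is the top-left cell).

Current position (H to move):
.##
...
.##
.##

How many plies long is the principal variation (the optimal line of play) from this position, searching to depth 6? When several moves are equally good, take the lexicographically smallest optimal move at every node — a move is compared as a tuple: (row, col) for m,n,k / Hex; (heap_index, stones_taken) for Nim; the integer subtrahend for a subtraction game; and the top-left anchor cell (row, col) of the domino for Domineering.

p1 H@[.##/.../.##/.##]: H10[.##/##./.##/.##]-1* H11[.##/.##/.##/.##]-1
p2 V@[.##/##./.##/.##]: V20[.##/##./###/###]+1*
p3 H@[.##/##./###/###] terminal -1; root [.##/.../.##/.##] d6

PV length from [.##/.../.##/.##]: 2 plies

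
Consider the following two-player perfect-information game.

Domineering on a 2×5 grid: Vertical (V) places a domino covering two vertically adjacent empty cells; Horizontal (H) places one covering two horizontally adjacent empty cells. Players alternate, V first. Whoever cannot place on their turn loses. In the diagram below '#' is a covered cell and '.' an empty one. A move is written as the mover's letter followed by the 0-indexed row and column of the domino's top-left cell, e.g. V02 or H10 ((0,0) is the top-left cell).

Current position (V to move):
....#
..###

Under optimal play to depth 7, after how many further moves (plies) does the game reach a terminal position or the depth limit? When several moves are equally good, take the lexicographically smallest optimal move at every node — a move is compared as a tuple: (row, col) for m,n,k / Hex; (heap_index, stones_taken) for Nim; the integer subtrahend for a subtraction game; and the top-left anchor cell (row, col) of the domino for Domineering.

ply 1, V at ....#/..### | V00=-1→#...#/#.###; V01=+1→.#..#/.####*
ply 2, H at .#..#/.#### | H02=-1→.####/.####*
ply 3, V at .####/.#### | V00=+1→#####/#####*
ply 4: #####/##### is terminal -1 (H); from ....#/..### depth 7

PV length from [....#/..###]: 3 plies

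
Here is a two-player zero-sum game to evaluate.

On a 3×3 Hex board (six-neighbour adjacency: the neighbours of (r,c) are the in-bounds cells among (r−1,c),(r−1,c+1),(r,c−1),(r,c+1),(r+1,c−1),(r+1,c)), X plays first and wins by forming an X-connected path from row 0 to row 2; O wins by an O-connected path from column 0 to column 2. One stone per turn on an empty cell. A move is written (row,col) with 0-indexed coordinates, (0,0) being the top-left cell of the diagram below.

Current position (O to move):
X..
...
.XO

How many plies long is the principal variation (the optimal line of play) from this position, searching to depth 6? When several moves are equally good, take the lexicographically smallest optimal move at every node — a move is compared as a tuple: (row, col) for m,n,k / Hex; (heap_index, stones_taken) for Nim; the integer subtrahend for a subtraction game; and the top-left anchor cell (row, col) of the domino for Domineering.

PV length from [X../.../.XO]: 5 plies

p1 O@[X../.../.XO]: (0,1)[XO./.../.XO]-1 (0,2)[X.O/.../.XO]-1 (1,0)[X../O../.XO]-1 (1,1)[X../.O./.XO]+1* (1,2)[X../..O/.XO]-1 (2,0)[X../.../OXO]-1
p2 X@[X../.O./.XO]: (0,1)[XX./.O./.XO]-1* (0,2)[X.X/.O./.XO]-1 (1,0)[X../XO./.XO]-1 (1,2)[X../.OX/.XO]-1 (2,0)[X../.O./XXO]-1
p3 O@[XX./.O./.XO]: (0,2)[XXO/.O./.XO]+1* (1,0)[XX./OO./.XO]+1 (1,2)[XX./.OO/.XO]+1 (2,0)[XX./.O./OXO]+1
p4 X@[XXO/.O./.XO]: (1,0)[XXO/XO./.XO]-1* (1,2)[XXO/.OX/.XO]-1 (2,0)[XXO/.O./XXO]-1
p5 O@[XXO/XO./.XO]: (1,2)[XXO/XOO/.XO]-1 (2,0)[XXO/XO./OXO]+1*
p6 X@[XXO/XO./OXO] terminal -1; root [X../.../.XO] d6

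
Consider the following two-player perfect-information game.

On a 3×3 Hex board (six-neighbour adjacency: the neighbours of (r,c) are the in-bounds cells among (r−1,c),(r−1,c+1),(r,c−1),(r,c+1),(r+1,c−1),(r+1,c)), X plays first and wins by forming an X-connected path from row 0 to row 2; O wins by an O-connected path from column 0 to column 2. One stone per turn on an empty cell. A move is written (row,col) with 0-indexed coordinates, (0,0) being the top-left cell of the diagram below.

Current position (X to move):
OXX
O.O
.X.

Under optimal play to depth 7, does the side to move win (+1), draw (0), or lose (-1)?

value(OXX/O.O/.X., X) = +1

[OXX/O.O/.X.] X move#1: (1,1):+1/OXX/OXO/.X.*, (2,0):-1/OXX/O.O/XX., (2,2):-1/OXX/O.O/.XX
[OXX/OXO/.X.] end (terminal -1, O#2); searched OXX/O.O/.X. to 7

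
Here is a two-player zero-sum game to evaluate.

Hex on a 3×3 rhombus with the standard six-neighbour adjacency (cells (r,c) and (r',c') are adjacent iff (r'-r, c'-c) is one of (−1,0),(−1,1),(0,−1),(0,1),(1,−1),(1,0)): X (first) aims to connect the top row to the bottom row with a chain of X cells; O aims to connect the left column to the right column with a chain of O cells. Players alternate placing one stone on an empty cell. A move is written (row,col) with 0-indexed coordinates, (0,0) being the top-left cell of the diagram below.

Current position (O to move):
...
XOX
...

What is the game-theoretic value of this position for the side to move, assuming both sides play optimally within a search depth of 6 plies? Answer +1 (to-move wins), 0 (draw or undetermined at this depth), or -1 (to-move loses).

value(.../XOX/..., O) = -1

[.../XOX/...] O move#1: (0,0):-1/O../XOX/...*, (0,1):-1/.O./XOX/..., (0,2):-1/..O/XOX/..., (2,0):-1/.../XOX/O.., (2,1):-1/.../XOX/.O., (2,2):-1/.../XOX/..O
[O../XOX/...] X move#2: (0,1):+1/OX./XOX/...*, (0,2):+1/O.X/XOX/..., (2,0):+1/O../XOX/X.., (2,1):-1/O../XOX/.X., (2,2):-1/O../XOX/..X
[OX./XOX/...] O move#3: (0,2):-1/OXO/XOX/...*, (2,0):-1/OX./XOX/O.., (2,1):-1/OX./XOX/.O., (2,2):-1/OX./XOX/..O
[OXO/XOX/...] X move#4: (2,0):+1/OXO/XOX/X..*, (2,1):-1/OXO/XOX/.X., (2,2):-1/OXO/XOX/..X
[OXO/XOX/X..] end (terminal -1, O#5); searched .../XOX/... to 6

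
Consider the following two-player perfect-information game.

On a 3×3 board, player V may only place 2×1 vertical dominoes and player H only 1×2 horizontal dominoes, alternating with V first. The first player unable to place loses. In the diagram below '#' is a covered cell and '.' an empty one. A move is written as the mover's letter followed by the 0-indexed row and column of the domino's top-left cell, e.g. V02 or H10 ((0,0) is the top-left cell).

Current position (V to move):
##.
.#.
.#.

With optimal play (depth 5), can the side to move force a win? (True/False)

p1 V@[##./.#./.#.]: V02[###/.##/.#.]+1* V10[##./##./##.]+1 V12[##./.##/.##]+1
p2 H@[###/.##/.#.] terminal -1; root [##./.#./.#.] d5

V winning at [##./.#./.#.]: True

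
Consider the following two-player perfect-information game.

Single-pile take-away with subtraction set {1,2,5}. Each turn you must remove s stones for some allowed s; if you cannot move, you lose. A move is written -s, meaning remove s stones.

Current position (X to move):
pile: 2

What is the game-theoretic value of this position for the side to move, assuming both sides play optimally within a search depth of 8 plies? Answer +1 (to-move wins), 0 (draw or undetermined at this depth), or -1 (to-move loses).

value(2, X) = +1

[2] X move#1: -1:-1/1, -2:+1/0*
[0] end (terminal -1, O#2); searched 2 to 8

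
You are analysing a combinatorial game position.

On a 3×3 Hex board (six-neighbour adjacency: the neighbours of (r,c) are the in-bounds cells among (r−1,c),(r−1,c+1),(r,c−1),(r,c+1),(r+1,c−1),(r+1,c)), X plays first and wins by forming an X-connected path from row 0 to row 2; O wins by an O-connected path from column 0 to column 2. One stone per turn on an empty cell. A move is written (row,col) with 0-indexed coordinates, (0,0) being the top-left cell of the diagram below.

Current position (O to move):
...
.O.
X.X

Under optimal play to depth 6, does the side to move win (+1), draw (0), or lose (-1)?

ply 1, O at .../.O./X.X | (0,0)=+1→O../.O./X.X*; (0,1)=+1→.O./.O./X.X; (0,2)=-1→..O/.O./X.X; (1,0)=+1→.../OO./X.X; (1,2)=-1→.../.OO/X.X; (2,1)=-1→.../.O./XOX
ply 2, X at O../.O./X.X | (0,1)=-1→OX./.O./X.X*; (0,2)=-1→O.X/.O./X.X; (1,0)=-1→O../XO./X.X; (1,2)=-1→O../.OX/X.X; (2,1)=-1→O../.O./XXX
ply 3, O at OX./.O./X.X | (0,2)=-1→OXO/.O./X.X; (1,0)=+1→OX./OO./X.X*; (1,2)=-1→OX./.OO/X.X; (2,1)=-1→OX./.O./XOX
ply 4, X at OX./OO./X.X | (0,2)=-1→OXX/OO./X.X*; (1,2)=-1→OX./OOX/X.X; (2,1)=-1→OX./OO./XXX
ply 5, O at OXX/OO./X.X | (1,2)=+1→OXX/OOO/X.X*; (2,1)=-1→OXX/OO./XOX
ply 6: OXX/OOO/X.X is terminal -1 (X); from .../.O./X.X depth 6

value(.../.O./X.X, O) = +1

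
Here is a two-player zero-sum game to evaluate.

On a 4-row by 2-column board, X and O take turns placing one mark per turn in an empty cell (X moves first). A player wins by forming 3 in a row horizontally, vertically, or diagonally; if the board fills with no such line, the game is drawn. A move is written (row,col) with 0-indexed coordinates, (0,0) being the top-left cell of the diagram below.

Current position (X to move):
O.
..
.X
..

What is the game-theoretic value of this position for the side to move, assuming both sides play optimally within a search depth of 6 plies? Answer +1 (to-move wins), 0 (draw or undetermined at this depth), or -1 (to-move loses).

p1 X@[O./../.X/..]: (0,1)[OX/../.X/..]+0 (1,0)[O./X./.X/..]+0 (1,1)[O./.X/.X/..]+1* (2,0)[O./../XX/..]+0 (3,0)[O./../.X/X.]+0 (3,1)[O./../.X/.X]+0
p2 O@[O./.X/.X/..]: (0,1)[OO/.X/.X/..]-1* (1,0)[O./OX/.X/..]-1 (2,0)[O./.X/OX/..]-1 (3,0)[O./.X/.X/O.]-1 (3,1)[O./.X/.X/.O]-1
p3 X@[OO/.X/.X/..]: (1,0)[OO/XX/.X/..]+0 (2,0)[OO/.X/XX/..]+0 (3,0)[OO/.X/.X/X.]+0 (3,1)[OO/.X/.X/.X]+1*
p4 O@[OO/.X/.X/.X] terminal -1; root [O./../.X/..] d6

value(O./../.X/.., X) = +1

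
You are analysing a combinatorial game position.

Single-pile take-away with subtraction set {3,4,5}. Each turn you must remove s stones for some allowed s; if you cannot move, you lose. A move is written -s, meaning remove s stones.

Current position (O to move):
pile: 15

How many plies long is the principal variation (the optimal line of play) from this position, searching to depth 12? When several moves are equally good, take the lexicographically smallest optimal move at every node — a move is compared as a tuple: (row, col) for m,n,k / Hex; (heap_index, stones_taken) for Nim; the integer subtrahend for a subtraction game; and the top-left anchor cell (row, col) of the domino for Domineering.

PV length from [15]: 3 plies

[15] O move#1: -3:-1/12, -4:-1/11, -5:+1/10*
[10] X move#2: -3:-1/7*, -4:-1/6, -5:-1/5
[7] O move#3: -3:-1/4, -4:-1/3, -5:+1/2*
[2] end (terminal -1, X#4); searched 15 to 12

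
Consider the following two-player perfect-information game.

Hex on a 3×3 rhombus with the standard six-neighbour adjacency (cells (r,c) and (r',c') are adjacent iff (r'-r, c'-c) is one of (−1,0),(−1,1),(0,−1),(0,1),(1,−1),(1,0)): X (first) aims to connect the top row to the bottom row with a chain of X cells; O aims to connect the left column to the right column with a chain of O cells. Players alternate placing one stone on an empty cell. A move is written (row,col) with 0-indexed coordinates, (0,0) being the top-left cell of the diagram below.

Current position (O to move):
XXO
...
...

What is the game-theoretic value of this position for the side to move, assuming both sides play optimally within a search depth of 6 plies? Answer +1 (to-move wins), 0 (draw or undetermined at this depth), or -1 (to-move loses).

p1 O@[XXO/.../...]: (1,0)[XXO/O../...]-1 (1,1)[XXO/.O./...]+1* (1,2)[XXO/..O/...]-1 (2,0)[XXO/.../O..]+1 (2,1)[XXO/.../.O.]-1 (2,2)[XXO/.../..O]-1
p2 X@[XXO/.O./...]: (1,0)[XXO/XO./...]-1* (1,2)[XXO/.OX/...]-1 (2,0)[XXO/.O./X..]-1 (2,1)[XXO/.O./.X.]-1 (2,2)[XXO/.O./..X]-1
p3 O@[XXO/XO./...]: (1,2)[XXO/XOO/...]-1 (2,0)[XXO/XO./O..]+1* (2,1)[XXO/XO./.O.]-1 (2,2)[XXO/XO./..O]-1
p4 X@[XXO/XO./O..] terminal -1; root [XXO/.../...] d6

value(XXO/.../..., O) = +1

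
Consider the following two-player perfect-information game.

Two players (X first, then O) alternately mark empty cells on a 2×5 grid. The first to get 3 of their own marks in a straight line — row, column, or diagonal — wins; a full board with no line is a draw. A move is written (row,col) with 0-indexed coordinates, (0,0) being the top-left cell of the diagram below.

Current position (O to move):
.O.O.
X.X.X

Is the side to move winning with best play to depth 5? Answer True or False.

O winning at [.O.O./X.X.X]: True

[.O.O./X.X.X] O move#1: (0,0):-1/OO.O./X.X.X, (0,2):+1/.OOO./X.X.X*, (0,4):-1/.O.OO/X.X.X, (1,1):-1/.O.O./XOX.X, (1,3):-1/.O.O./X.XOX
[.OOO./X.X.X] end (terminal -1, X#2); searched .O.O./X.X.X to 5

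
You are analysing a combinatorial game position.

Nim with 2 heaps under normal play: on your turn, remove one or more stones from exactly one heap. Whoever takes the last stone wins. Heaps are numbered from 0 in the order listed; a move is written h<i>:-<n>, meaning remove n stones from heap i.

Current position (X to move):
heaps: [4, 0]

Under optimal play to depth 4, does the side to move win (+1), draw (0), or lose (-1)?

ply 1, X at (4,0) | h0:-1=-1→(3,0); h0:-2=-1→(2,0); h0:-3=-1→(1,0); h0:-4=+1→(0,0)*
ply 2: (0,0) is terminal -1 (O); from (4,0) depth 4

value((4,0), X) = +1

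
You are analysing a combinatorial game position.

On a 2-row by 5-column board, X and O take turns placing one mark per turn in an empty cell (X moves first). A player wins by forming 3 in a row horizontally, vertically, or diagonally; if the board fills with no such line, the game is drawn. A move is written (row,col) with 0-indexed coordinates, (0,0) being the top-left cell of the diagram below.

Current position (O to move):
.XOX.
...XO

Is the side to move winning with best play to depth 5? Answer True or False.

ply 1, O at .XOX./...XO | (0,0)=+0→OXOX./...XO*; (0,4)=+0→.XOXO/...XO; (1,0)=+0→.XOX./O..XO; (1,1)=+0→.XOX./.O.XO; (1,2)=+0→.XOX./..OXO
ply 2, X at OXOX./...XO | (0,4)=+0→OXOXX/...XO*; (1,0)=+0→OXOX./X..XO; (1,1)=+0→OXOX./.X.XO; (1,2)=+0→OXOX./..XXO
ply 3, O at OXOXX/...XO | (1,0)=+0→OXOXX/O..XO*; (1,1)=+0→OXOXX/.O.XO; (1,2)=+0→OXOXX/..OXO
ply 4, X at OXOXX/O..XO | (1,1)=+0→OXOXX/OX.XO*; (1,2)=+0→OXOXX/O.XXO
ply 5, O at OXOXX/OX.XO | (1,2)=+0→OXOXX/OXOXO*
ply 6: OXOXX/OXOXO is terminal +0 (X); from .XOX./...XO depth 5

O winning at [.XOX./...XO]: False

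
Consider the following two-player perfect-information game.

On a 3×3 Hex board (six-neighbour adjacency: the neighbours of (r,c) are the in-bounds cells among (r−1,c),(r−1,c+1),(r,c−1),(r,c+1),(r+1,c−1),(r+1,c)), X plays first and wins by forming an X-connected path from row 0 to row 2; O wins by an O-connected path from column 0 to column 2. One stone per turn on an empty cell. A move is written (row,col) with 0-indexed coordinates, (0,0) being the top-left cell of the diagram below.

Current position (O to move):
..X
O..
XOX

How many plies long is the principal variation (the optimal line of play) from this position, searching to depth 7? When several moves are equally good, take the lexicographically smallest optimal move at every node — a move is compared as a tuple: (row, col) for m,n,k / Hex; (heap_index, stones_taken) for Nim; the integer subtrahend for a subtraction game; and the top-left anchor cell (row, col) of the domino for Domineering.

[..X/O../XOX] O move#1: (0,0):-1/O.X/O../XOX*, (0,1):-1/.OX/O../XOX, (1,1):-1/..X/OO./XOX, (1,2):-1/..X/O.O/XOX
[O.X/O../XOX] X move#2: (0,1):+1/OXX/O../XOX*, (1,1):+1/O.X/OX./XOX, (1,2):+1/O.X/O.X/XOX
[OXX/O../XOX] O move#3: (1,1):-1/OXX/OO./XOX*, (1,2):-1/OXX/O.O/XOX
[OXX/OO./XOX] X move#4: (1,2):+1/OXX/OOX/XOX*
[OXX/OOX/XOX] end (terminal -1, O#5); searched ..X/O../XOX to 7

PV length from [..X/O../XOX]: 4 plies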